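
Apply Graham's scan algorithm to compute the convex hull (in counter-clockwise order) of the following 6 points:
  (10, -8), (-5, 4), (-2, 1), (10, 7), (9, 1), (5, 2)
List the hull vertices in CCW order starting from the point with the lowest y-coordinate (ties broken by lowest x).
Hull (CCW) = [(10, -8), (10, 7), (-5, 4), (-2, 1)]

Graham scan procedure:
  1. Find the pivot p₀ = point with lowest y (tie → lowest x): (10, -8).
  2. Sort the remaining points by polar angle around p₀.
  3. Walk through sorted points, maintaining a stack; pop the top while the last three entries make a non-left turn (cross product ≤ 0).
  4. Final stack is the convex hull in CCW order: (10, -8), (10, 7), (-5, 4), (-2, 1).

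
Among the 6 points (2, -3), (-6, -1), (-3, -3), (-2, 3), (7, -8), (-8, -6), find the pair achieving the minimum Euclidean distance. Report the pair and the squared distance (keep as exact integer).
Pair = ((-6, -1), (-3, -3)); squared distance = 13

Compute all C(6, 2) = 15 pairwise squared distances (x_i − x_j)² + (y_i − y_j)². The minimum is 13, attained by the pair ((-6, -1), (-3, -3)).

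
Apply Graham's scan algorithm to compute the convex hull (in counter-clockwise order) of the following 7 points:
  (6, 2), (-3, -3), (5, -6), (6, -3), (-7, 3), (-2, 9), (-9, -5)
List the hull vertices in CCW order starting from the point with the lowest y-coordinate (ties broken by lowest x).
Hull (CCW) = [(5, -6), (6, -3), (6, 2), (-2, 9), (-7, 3), (-9, -5)]

Graham scan procedure:
  1. Find the pivot p₀ = point with lowest y (tie → lowest x): (5, -6).
  2. Sort the remaining points by polar angle around p₀.
  3. Walk through sorted points, maintaining a stack; pop the top while the last three entries make a non-left turn (cross product ≤ 0).
  4. Final stack is the convex hull in CCW order: (5, -6), (6, -3), (6, 2), (-2, 9), (-7, 3), (-9, -5).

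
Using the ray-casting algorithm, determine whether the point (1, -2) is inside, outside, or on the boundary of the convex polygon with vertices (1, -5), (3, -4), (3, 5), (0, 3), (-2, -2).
The point (1, -2) lies strictly inside the polygon

Cast a horizontal ray to the right from the query point and count how many polygon edges it crosses (each edge strictly once or zero times, handled with the usual half-open convention). 
Parity of crossings → odd ⇒ inside.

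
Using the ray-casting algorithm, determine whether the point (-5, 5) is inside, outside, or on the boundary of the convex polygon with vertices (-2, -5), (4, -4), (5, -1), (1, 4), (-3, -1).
The point (-5, 5) lies strictly outside the polygon

Cast a horizontal ray to the right from the query point and count how many polygon edges it crosses (each edge strictly once or zero times, handled with the usual half-open convention). 
Parity of crossings → even ⇒ outside.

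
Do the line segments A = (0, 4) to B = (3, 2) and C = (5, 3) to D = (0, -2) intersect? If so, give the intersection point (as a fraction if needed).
No (intersection of containing lines falls outside at least one segment)

Parametrize and solve: t = 6/5, s = 7/25. At least one of these is outside [0, 1], so the segments do not intersect.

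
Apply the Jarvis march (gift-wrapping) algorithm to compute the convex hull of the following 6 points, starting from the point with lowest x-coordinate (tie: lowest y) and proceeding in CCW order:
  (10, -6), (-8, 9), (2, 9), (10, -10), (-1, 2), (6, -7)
Hull (CCW) = [(-8, 9), (6, -7), (10, -10), (10, -6), (2, 9)]

Jarvis march: at each step, from the current hull vertex p, select the next vertex q as the point such that every other point lies strictly to the left of (or on) the directed line p → q. (Equivalently: for every other point r, the cross product (q − p) × (r − p) ≥ 0.)
Starting point (lowest x, tie lowest y): (-8, 9). Wrap until returning to start. Resulting hull: (-8, 9), (6, -7), (10, -10), (10, -6), (2, 9).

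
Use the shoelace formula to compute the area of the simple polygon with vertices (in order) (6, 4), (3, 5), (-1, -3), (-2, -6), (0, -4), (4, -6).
Area = 45

Shoelace formula: Area = (1/2) |Σ_i (x_i · y_{i+1} − x_{i+1} · y_i)| (indices mod n). Compute each cross term:
  (6)(5) − (3)(4) = 18
  (3)(-3) − (-1)(5) = -4
  (-1)(-6) − (-2)(-3) = 0
  (-2)(-4) − (0)(-6) = 8
  (0)(-6) − (4)(-4) = 16
  (4)(4) − (6)(-6) = 52
Sum = 90, so (signed) Area = 90/2 = 45, |Area| = 45.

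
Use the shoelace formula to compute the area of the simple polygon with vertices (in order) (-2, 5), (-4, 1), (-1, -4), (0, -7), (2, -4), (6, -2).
Area = 51

Shoelace formula: Area = (1/2) |Σ_i (x_i · y_{i+1} − x_{i+1} · y_i)| (indices mod n). Compute each cross term:
  (-2)(1) − (-4)(5) = 18
  (-4)(-4) − (-1)(1) = 17
  (-1)(-7) − (0)(-4) = 7
  (0)(-4) − (2)(-7) = 14
  (2)(-2) − (6)(-4) = 20
  (6)(5) − (-2)(-2) = 26
Sum = 102, so (signed) Area = 102/2 = 51, |Area| = 51.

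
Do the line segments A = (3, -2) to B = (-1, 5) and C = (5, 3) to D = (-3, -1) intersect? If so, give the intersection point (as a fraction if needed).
Yes; intersection at (11/9, 10/9) (t = 4/9 on AB, s = 17/36 on CD)

Parametrize AB as A + t(B − A) = (3 + -4 t, -2 + 7 t) and CD as C + s(D − C) = (5 + -8 s, 3 + -4 s). Solve the linear system for (t, s). Determinant = -72 ≠ 0, so a unique intersection of the containing lines exists. Solution: t = 4/9, s = 17/36 — both in [0, 1], so the segments cross. Intersection point: (11/9, 10/9).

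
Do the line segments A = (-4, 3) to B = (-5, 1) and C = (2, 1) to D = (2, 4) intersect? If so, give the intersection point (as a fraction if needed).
No (intersection of containing lines falls outside at least one segment)

Parametrize and solve: t = -6, s = 14/3. At least one of these is outside [0, 1], so the segments do not intersect.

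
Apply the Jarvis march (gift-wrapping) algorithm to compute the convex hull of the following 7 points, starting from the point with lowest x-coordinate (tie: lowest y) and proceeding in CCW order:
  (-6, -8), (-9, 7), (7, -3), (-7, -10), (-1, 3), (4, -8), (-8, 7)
Hull (CCW) = [(-9, 7), (-7, -10), (4, -8), (7, -3), (-1, 3), (-8, 7)]

Jarvis march: at each step, from the current hull vertex p, select the next vertex q as the point such that every other point lies strictly to the left of (or on) the directed line p → q. (Equivalently: for every other point r, the cross product (q − p) × (r − p) ≥ 0.)
Starting point (lowest x, tie lowest y): (-9, 7). Wrap until returning to start. Resulting hull: (-9, 7), (-7, -10), (4, -8), (7, -3), (-1, 3), (-8, 7).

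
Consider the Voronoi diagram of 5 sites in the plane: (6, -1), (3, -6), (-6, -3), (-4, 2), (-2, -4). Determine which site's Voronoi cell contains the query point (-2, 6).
Nearest site = (-4, 2)

The Voronoi cell of site s contains exactly those query points closer to s than to any other site. Compute squared distances from q = (-2, 6) to each site:
  (-4 − -2)² + (2 − 6)² = 20
  (-6 − -2)² + (-3 − 6)² = 97
  (-2 − -2)² + (-4 − 6)² = 100
  (6 − -2)² + (-1 − 6)² = 113
  (3 − -2)² + (-6 − 6)² = 169
Minimum is attained by (-4, 2), so q lies in its Voronoi cell.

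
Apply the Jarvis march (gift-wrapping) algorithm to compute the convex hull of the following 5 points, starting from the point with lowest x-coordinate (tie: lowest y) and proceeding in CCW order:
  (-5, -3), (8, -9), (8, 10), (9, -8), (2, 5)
Hull (CCW) = [(-5, -3), (8, -9), (9, -8), (8, 10), (2, 5)]

Jarvis march: at each step, from the current hull vertex p, select the next vertex q as the point such that every other point lies strictly to the left of (or on) the directed line p → q. (Equivalently: for every other point r, the cross product (q − p) × (r − p) ≥ 0.)
Starting point (lowest x, tie lowest y): (-5, -3). Wrap until returning to start. Resulting hull: (-5, -3), (8, -9), (9, -8), (8, 10), (2, 5).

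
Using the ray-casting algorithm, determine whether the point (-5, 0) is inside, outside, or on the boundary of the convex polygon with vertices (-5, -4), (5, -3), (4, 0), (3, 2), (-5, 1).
The point (-5, 0) lies on the polygon boundary

Boundary check: the query satisfies the collinearity and bounding-box conditions for some polygon edge, so it lies exactly on the boundary.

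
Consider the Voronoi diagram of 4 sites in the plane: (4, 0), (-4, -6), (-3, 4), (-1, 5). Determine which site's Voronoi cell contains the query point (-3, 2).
Nearest site = (-3, 4)

The Voronoi cell of site s contains exactly those query points closer to s than to any other site. Compute squared distances from q = (-3, 2) to each site:
  (-3 − -3)² + (4 − 2)² = 4
  (-1 − -3)² + (5 − 2)² = 13
  (4 − -3)² + (0 − 2)² = 53
  (-4 − -3)² + (-6 − 2)² = 65
Minimum is attained by (-3, 4), so q lies in its Voronoi cell.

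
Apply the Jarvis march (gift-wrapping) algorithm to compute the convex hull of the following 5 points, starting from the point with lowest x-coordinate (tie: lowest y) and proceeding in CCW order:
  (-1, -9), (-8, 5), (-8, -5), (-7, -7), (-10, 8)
Hull (CCW) = [(-10, 8), (-8, -5), (-7, -7), (-1, -9), (-8, 5)]

Jarvis march: at each step, from the current hull vertex p, select the next vertex q as the point such that every other point lies strictly to the left of (or on) the directed line p → q. (Equivalently: for every other point r, the cross product (q − p) × (r − p) ≥ 0.)
Starting point (lowest x, tie lowest y): (-10, 8). Wrap until returning to start. Resulting hull: (-10, 8), (-8, -5), (-7, -7), (-1, -9), (-8, 5).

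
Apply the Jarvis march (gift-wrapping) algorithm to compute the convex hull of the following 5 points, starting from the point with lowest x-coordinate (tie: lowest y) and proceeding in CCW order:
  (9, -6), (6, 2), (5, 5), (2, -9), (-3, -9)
Hull (CCW) = [(-3, -9), (2, -9), (9, -6), (5, 5)]

Jarvis march: at each step, from the current hull vertex p, select the next vertex q as the point such that every other point lies strictly to the left of (or on) the directed line p → q. (Equivalently: for every other point r, the cross product (q − p) × (r − p) ≥ 0.)
Starting point (lowest x, tie lowest y): (-3, -9). Wrap until returning to start. Resulting hull: (-3, -9), (2, -9), (9, -6), (5, 5).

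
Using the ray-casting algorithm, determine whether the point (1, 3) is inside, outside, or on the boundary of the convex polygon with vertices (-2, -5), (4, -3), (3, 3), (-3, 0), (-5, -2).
The point (1, 3) lies strictly outside the polygon

Cast a horizontal ray to the right from the query point and count how many polygon edges it crosses (each edge strictly once or zero times, handled with the usual half-open convention). 
Parity of crossings → even ⇒ outside.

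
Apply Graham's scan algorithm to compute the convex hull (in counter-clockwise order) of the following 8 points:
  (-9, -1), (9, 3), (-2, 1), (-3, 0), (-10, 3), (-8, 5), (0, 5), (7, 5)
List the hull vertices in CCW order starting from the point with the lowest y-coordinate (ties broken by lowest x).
Hull (CCW) = [(-9, -1), (-3, 0), (9, 3), (7, 5), (-8, 5), (-10, 3)]

Graham scan procedure:
  1. Find the pivot p₀ = point with lowest y (tie → lowest x): (-9, -1).
  2. Sort the remaining points by polar angle around p₀.
  3. Walk through sorted points, maintaining a stack; pop the top while the last three entries make a non-left turn (cross product ≤ 0).
  4. Final stack is the convex hull in CCW order: (-9, -1), (-3, 0), (9, 3), (7, 5), (-8, 5), (-10, 3).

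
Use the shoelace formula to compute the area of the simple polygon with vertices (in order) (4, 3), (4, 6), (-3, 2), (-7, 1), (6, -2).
Area = 83/2

Shoelace formula: Area = (1/2) |Σ_i (x_i · y_{i+1} − x_{i+1} · y_i)| (indices mod n). Compute each cross term:
  (4)(6) − (4)(3) = 12
  (4)(2) − (-3)(6) = 26
  (-3)(1) − (-7)(2) = 11
  (-7)(-2) − (6)(1) = 8
  (6)(3) − (4)(-2) = 26
Sum = 83, so (signed) Area = 83/2 = 83/2, |Area| = 83/2.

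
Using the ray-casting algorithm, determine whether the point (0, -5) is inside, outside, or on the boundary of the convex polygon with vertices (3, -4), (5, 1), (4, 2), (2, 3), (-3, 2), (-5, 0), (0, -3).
The point (0, -5) lies strictly outside the polygon

Cast a horizontal ray to the right from the query point and count how many polygon edges it crosses (each edge strictly once or zero times, handled with the usual half-open convention). 
Parity of crossings → even ⇒ outside.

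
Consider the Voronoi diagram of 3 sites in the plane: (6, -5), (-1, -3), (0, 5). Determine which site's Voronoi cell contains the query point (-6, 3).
Nearest site = (0, 5)

The Voronoi cell of site s contains exactly those query points closer to s than to any other site. Compute squared distances from q = (-6, 3) to each site:
  (0 − -6)² + (5 − 3)² = 40
  (-1 − -6)² + (-3 − 3)² = 61
  (6 − -6)² + (-5 − 3)² = 208
Minimum is attained by (0, 5), so q lies in its Voronoi cell.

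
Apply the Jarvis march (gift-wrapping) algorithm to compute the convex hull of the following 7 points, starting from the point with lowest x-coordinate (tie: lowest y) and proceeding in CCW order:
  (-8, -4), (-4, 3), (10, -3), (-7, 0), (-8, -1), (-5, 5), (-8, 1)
Hull (CCW) = [(-8, -4), (10, -3), (-5, 5), (-8, 1)]

Jarvis march: at each step, from the current hull vertex p, select the next vertex q as the point such that every other point lies strictly to the left of (or on) the directed line p → q. (Equivalently: for every other point r, the cross product (q − p) × (r − p) ≥ 0.)
Starting point (lowest x, tie lowest y): (-8, -4). Wrap until returning to start. Resulting hull: (-8, -4), (10, -3), (-5, 5), (-8, 1).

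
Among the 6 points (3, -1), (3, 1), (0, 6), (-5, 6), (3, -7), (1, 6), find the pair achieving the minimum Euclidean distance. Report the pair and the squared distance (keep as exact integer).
Pair = ((0, 6), (1, 6)); squared distance = 1

Compute all C(6, 2) = 15 pairwise squared distances (x_i − x_j)² + (y_i − y_j)². The minimum is 1, attained by the pair ((0, 6), (1, 6)).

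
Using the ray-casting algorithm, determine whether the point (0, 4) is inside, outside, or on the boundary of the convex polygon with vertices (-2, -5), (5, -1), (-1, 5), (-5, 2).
The point (0, 4) lies on the polygon boundary

Boundary check: the query satisfies the collinearity and bounding-box conditions for some polygon edge, so it lies exactly on the boundary.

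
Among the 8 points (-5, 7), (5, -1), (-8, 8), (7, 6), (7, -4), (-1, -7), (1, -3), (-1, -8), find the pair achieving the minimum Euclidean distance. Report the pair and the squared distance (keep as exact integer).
Pair = ((-1, -7), (-1, -8)); squared distance = 1

Compute all C(8, 2) = 28 pairwise squared distances (x_i − x_j)² + (y_i − y_j)². The minimum is 1, attained by the pair ((-1, -7), (-1, -8)).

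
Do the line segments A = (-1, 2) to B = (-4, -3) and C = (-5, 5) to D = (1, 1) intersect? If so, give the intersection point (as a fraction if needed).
No (intersection of containing lines falls outside at least one segment)

Parametrize and solve: t = -1/21, s = 29/42. At least one of these is outside [0, 1], so the segments do not intersect.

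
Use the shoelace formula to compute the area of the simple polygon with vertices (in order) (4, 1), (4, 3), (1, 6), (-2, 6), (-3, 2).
Area = 25

Shoelace formula: Area = (1/2) |Σ_i (x_i · y_{i+1} − x_{i+1} · y_i)| (indices mod n). Compute each cross term:
  (4)(3) − (4)(1) = 8
  (4)(6) − (1)(3) = 21
  (1)(6) − (-2)(6) = 18
  (-2)(2) − (-3)(6) = 14
  (-3)(1) − (4)(2) = -11
Sum = 50, so (signed) Area = 50/2 = 25, |Area| = 25.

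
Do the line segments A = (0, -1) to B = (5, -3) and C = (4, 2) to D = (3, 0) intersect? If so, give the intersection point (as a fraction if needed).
No (intersection of containing lines falls outside at least one segment)

Parametrize and solve: t = 5/12, s = 23/12. At least one of these is outside [0, 1], so the segments do not intersect.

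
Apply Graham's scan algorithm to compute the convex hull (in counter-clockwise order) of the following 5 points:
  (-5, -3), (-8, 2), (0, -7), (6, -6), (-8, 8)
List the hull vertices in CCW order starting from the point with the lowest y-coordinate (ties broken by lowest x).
Hull (CCW) = [(0, -7), (6, -6), (-8, 8), (-8, 2), (-5, -3)]

Graham scan procedure:
  1. Find the pivot p₀ = point with lowest y (tie → lowest x): (0, -7).
  2. Sort the remaining points by polar angle around p₀.
  3. Walk through sorted points, maintaining a stack; pop the top while the last three entries make a non-left turn (cross product ≤ 0).
  4. Final stack is the convex hull in CCW order: (0, -7), (6, -6), (-8, 8), (-8, 2), (-5, -3).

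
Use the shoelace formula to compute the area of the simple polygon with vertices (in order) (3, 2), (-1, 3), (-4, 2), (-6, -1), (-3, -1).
Area = 37/2

Shoelace formula: Area = (1/2) |Σ_i (x_i · y_{i+1} − x_{i+1} · y_i)| (indices mod n). Compute each cross term:
  (3)(3) − (-1)(2) = 11
  (-1)(2) − (-4)(3) = 10
  (-4)(-1) − (-6)(2) = 16
  (-6)(-1) − (-3)(-1) = 3
  (-3)(2) − (3)(-1) = -3
Sum = 37, so (signed) Area = 37/2 = 37/2, |Area| = 37/2.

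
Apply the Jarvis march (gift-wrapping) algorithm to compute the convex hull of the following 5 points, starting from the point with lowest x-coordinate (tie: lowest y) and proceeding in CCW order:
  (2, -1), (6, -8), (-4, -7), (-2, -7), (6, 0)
Hull (CCW) = [(-4, -7), (6, -8), (6, 0), (2, -1)]

Jarvis march: at each step, from the current hull vertex p, select the next vertex q as the point such that every other point lies strictly to the left of (or on) the directed line p → q. (Equivalently: for every other point r, the cross product (q − p) × (r − p) ≥ 0.)
Starting point (lowest x, tie lowest y): (-4, -7). Wrap until returning to start. Resulting hull: (-4, -7), (6, -8), (6, 0), (2, -1).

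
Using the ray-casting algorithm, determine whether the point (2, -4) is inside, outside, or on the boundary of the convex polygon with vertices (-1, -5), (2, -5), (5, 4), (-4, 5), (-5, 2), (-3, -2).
The point (2, -4) lies strictly inside the polygon

Cast a horizontal ray to the right from the query point and count how many polygon edges it crosses (each edge strictly once or zero times, handled with the usual half-open convention). 
Parity of crossings → odd ⇒ inside.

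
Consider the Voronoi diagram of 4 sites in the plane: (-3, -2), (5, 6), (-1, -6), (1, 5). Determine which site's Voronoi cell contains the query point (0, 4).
Nearest site = (1, 5)

The Voronoi cell of site s contains exactly those query points closer to s than to any other site. Compute squared distances from q = (0, 4) to each site:
  (1 − 0)² + (5 − 4)² = 2
  (5 − 0)² + (6 − 4)² = 29
  (-3 − 0)² + (-2 − 4)² = 45
  (-1 − 0)² + (-6 − 4)² = 101
Minimum is attained by (1, 5), so q lies in its Voronoi cell.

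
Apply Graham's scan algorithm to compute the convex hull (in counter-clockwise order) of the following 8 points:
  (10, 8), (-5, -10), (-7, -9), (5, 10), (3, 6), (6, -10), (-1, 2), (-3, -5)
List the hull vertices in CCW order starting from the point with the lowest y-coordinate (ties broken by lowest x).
Hull (CCW) = [(-5, -10), (6, -10), (10, 8), (5, 10), (-1, 2), (-7, -9)]

Graham scan procedure:
  1. Find the pivot p₀ = point with lowest y (tie → lowest x): (-5, -10).
  2. Sort the remaining points by polar angle around p₀.
  3. Walk through sorted points, maintaining a stack; pop the top while the last three entries make a non-left turn (cross product ≤ 0).
  4. Final stack is the convex hull in CCW order: (-5, -10), (6, -10), (10, 8), (5, 10), (-1, 2), (-7, -9).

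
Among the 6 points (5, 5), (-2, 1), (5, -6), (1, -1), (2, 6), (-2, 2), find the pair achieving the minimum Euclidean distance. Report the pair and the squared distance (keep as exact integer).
Pair = ((-2, 1), (-2, 2)); squared distance = 1

Compute all C(6, 2) = 15 pairwise squared distances (x_i − x_j)² + (y_i − y_j)². The minimum is 1, attained by the pair ((-2, 1), (-2, 2)).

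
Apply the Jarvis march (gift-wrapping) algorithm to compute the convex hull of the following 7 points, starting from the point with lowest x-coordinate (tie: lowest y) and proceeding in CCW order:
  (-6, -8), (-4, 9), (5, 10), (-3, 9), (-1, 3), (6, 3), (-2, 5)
Hull (CCW) = [(-6, -8), (6, 3), (5, 10), (-4, 9)]

Jarvis march: at each step, from the current hull vertex p, select the next vertex q as the point such that every other point lies strictly to the left of (or on) the directed line p → q. (Equivalently: for every other point r, the cross product (q − p) × (r − p) ≥ 0.)
Starting point (lowest x, tie lowest y): (-6, -8). Wrap until returning to start. Resulting hull: (-6, -8), (6, 3), (5, 10), (-4, 9).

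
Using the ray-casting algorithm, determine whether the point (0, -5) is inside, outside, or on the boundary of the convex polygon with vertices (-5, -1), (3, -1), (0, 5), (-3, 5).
The point (0, -5) lies strictly outside the polygon

Cast a horizontal ray to the right from the query point and count how many polygon edges it crosses (each edge strictly once or zero times, handled with the usual half-open convention). 
Parity of crossings → even ⇒ outside.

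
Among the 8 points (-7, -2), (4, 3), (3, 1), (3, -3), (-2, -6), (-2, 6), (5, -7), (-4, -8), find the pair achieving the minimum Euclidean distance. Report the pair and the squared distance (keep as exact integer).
Pair = ((4, 3), (3, 1)); squared distance = 5

Compute all C(8, 2) = 28 pairwise squared distances (x_i − x_j)² + (y_i − y_j)². The minimum is 5, attained by the pair ((4, 3), (3, 1)).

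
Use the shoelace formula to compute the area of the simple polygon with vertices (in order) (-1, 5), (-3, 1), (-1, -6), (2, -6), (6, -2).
Area = 111/2

Shoelace formula: Area = (1/2) |Σ_i (x_i · y_{i+1} − x_{i+1} · y_i)| (indices mod n). Compute each cross term:
  (-1)(1) − (-3)(5) = 14
  (-3)(-6) − (-1)(1) = 19
  (-1)(-6) − (2)(-6) = 18
  (2)(-2) − (6)(-6) = 32
  (6)(5) − (-1)(-2) = 28
Sum = 111, so (signed) Area = 111/2 = 111/2, |Area| = 111/2.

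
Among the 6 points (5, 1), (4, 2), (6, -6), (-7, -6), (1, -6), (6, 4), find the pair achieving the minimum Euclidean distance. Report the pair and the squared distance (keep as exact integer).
Pair = ((5, 1), (4, 2)); squared distance = 2

Compute all C(6, 2) = 15 pairwise squared distances (x_i − x_j)² + (y_i − y_j)². The minimum is 2, attained by the pair ((5, 1), (4, 2)).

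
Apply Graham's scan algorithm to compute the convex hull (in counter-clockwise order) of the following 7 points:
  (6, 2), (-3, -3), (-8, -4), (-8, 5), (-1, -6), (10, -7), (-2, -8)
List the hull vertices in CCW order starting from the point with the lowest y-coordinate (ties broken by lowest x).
Hull (CCW) = [(-2, -8), (10, -7), (6, 2), (-8, 5), (-8, -4)]

Graham scan procedure:
  1. Find the pivot p₀ = point with lowest y (tie → lowest x): (-2, -8).
  2. Sort the remaining points by polar angle around p₀.
  3. Walk through sorted points, maintaining a stack; pop the top while the last three entries make a non-left turn (cross product ≤ 0).
  4. Final stack is the convex hull in CCW order: (-2, -8), (10, -7), (6, 2), (-8, 5), (-8, -4).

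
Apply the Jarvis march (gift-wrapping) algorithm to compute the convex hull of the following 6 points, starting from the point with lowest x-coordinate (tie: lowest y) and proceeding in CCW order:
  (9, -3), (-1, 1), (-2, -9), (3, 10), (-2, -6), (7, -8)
Hull (CCW) = [(-2, -9), (7, -8), (9, -3), (3, 10), (-1, 1), (-2, -6)]

Jarvis march: at each step, from the current hull vertex p, select the next vertex q as the point such that every other point lies strictly to the left of (or on) the directed line p → q. (Equivalently: for every other point r, the cross product (q − p) × (r − p) ≥ 0.)
Starting point (lowest x, tie lowest y): (-2, -9). Wrap until returning to start. Resulting hull: (-2, -9), (7, -8), (9, -3), (3, 10), (-1, 1), (-2, -6).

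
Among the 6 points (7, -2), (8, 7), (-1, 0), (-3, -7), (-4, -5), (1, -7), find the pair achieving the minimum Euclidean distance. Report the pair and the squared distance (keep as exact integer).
Pair = ((-3, -7), (-4, -5)); squared distance = 5

Compute all C(6, 2) = 15 pairwise squared distances (x_i − x_j)² + (y_i − y_j)². The minimum is 5, attained by the pair ((-3, -7), (-4, -5)).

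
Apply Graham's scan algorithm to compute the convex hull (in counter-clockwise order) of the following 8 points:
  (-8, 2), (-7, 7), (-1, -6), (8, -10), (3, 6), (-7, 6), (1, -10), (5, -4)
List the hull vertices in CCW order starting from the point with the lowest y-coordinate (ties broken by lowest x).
Hull (CCW) = [(1, -10), (8, -10), (3, 6), (-7, 7), (-8, 2)]

Graham scan procedure:
  1. Find the pivot p₀ = point with lowest y (tie → lowest x): (1, -10).
  2. Sort the remaining points by polar angle around p₀.
  3. Walk through sorted points, maintaining a stack; pop the top while the last three entries make a non-left turn (cross product ≤ 0).
  4. Final stack is the convex hull in CCW order: (1, -10), (8, -10), (3, 6), (-7, 7), (-8, 2).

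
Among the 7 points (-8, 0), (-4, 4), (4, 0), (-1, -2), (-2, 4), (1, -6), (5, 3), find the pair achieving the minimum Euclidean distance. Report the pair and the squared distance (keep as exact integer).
Pair = ((-4, 4), (-2, 4)); squared distance = 4

Compute all C(7, 2) = 21 pairwise squared distances (x_i − x_j)² + (y_i − y_j)². The minimum is 4, attained by the pair ((-4, 4), (-2, 4)).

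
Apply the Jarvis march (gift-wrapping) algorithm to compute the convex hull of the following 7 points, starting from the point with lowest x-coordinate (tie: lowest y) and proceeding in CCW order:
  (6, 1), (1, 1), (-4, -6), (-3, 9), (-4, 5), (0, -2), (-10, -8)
Hull (CCW) = [(-10, -8), (-4, -6), (6, 1), (-3, 9)]

Jarvis march: at each step, from the current hull vertex p, select the next vertex q as the point such that every other point lies strictly to the left of (or on) the directed line p → q. (Equivalently: for every other point r, the cross product (q − p) × (r − p) ≥ 0.)
Starting point (lowest x, tie lowest y): (-10, -8). Wrap until returning to start. Resulting hull: (-10, -8), (-4, -6), (6, 1), (-3, 9).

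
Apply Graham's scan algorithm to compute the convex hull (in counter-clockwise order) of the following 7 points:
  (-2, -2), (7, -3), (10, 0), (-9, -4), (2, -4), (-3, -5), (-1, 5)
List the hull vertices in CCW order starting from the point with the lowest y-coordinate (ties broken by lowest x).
Hull (CCW) = [(-3, -5), (7, -3), (10, 0), (-1, 5), (-9, -4)]

Graham scan procedure:
  1. Find the pivot p₀ = point with lowest y (tie → lowest x): (-3, -5).
  2. Sort the remaining points by polar angle around p₀.
  3. Walk through sorted points, maintaining a stack; pop the top while the last three entries make a non-left turn (cross product ≤ 0).
  4. Final stack is the convex hull in CCW order: (-3, -5), (7, -3), (10, 0), (-1, 5), (-9, -4).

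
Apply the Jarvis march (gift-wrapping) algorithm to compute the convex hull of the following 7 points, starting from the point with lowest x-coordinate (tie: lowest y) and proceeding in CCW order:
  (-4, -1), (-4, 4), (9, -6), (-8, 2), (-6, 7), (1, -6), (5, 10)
Hull (CCW) = [(-8, 2), (1, -6), (9, -6), (5, 10), (-6, 7)]

Jarvis march: at each step, from the current hull vertex p, select the next vertex q as the point such that every other point lies strictly to the left of (or on) the directed line p → q. (Equivalently: for every other point r, the cross product (q − p) × (r − p) ≥ 0.)
Starting point (lowest x, tie lowest y): (-8, 2). Wrap until returning to start. Resulting hull: (-8, 2), (1, -6), (9, -6), (5, 10), (-6, 7).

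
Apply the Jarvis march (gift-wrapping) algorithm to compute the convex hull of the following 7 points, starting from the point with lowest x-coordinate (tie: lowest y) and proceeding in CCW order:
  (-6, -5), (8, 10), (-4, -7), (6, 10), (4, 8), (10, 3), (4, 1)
Hull (CCW) = [(-6, -5), (-4, -7), (10, 3), (8, 10), (6, 10), (4, 8)]

Jarvis march: at each step, from the current hull vertex p, select the next vertex q as the point such that every other point lies strictly to the left of (or on) the directed line p → q. (Equivalently: for every other point r, the cross product (q − p) × (r − p) ≥ 0.)
Starting point (lowest x, tie lowest y): (-6, -5). Wrap until returning to start. Resulting hull: (-6, -5), (-4, -7), (10, 3), (8, 10), (6, 10), (4, 8).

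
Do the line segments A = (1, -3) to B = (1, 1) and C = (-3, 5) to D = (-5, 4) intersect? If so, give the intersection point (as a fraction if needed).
No (intersection of containing lines falls outside at least one segment)

Parametrize and solve: t = 5/2, s = -2. At least one of these is outside [0, 1], so the segments do not intersect.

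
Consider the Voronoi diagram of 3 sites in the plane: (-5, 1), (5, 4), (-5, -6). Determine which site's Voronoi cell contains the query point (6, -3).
Nearest site = (5, 4)

The Voronoi cell of site s contains exactly those query points closer to s than to any other site. Compute squared distances from q = (6, -3) to each site:
  (5 − 6)² + (4 − -3)² = 50
  (-5 − 6)² + (-6 − -3)² = 130
  (-5 − 6)² + (1 − -3)² = 137
Minimum is attained by (5, 4), so q lies in its Voronoi cell.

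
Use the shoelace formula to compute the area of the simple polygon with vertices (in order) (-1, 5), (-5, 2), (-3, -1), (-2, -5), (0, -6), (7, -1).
Area = 135/2

Shoelace formula: Area = (1/2) |Σ_i (x_i · y_{i+1} − x_{i+1} · y_i)| (indices mod n). Compute each cross term:
  (-1)(2) − (-5)(5) = 23
  (-5)(-1) − (-3)(2) = 11
  (-3)(-5) − (-2)(-1) = 13
  (-2)(-6) − (0)(-5) = 12
  (0)(-1) − (7)(-6) = 42
  (7)(5) − (-1)(-1) = 34
Sum = 135, so (signed) Area = 135/2 = 135/2, |Area| = 135/2.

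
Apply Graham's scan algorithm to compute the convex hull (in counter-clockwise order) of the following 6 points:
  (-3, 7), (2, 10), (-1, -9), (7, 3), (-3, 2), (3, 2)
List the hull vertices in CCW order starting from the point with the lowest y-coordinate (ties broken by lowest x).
Hull (CCW) = [(-1, -9), (7, 3), (2, 10), (-3, 7), (-3, 2)]

Graham scan procedure:
  1. Find the pivot p₀ = point with lowest y (tie → lowest x): (-1, -9).
  2. Sort the remaining points by polar angle around p₀.
  3. Walk through sorted points, maintaining a stack; pop the top while the last three entries make a non-left turn (cross product ≤ 0).
  4. Final stack is the convex hull in CCW order: (-1, -9), (7, 3), (2, 10), (-3, 7), (-3, 2).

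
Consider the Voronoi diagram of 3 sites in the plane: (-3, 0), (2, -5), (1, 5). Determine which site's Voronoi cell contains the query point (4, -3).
Nearest site = (2, -5)

The Voronoi cell of site s contains exactly those query points closer to s than to any other site. Compute squared distances from q = (4, -3) to each site:
  (2 − 4)² + (-5 − -3)² = 8
  (-3 − 4)² + (0 − -3)² = 58
  (1 − 4)² + (5 − -3)² = 73
Minimum is attained by (2, -5), so q lies in its Voronoi cell.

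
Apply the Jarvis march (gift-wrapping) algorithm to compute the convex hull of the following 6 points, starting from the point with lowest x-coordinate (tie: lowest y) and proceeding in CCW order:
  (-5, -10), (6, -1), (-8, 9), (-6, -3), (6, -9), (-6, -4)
Hull (CCW) = [(-8, 9), (-6, -4), (-5, -10), (6, -9), (6, -1)]

Jarvis march: at each step, from the current hull vertex p, select the next vertex q as the point such that every other point lies strictly to the left of (or on) the directed line p → q. (Equivalently: for every other point r, the cross product (q − p) × (r − p) ≥ 0.)
Starting point (lowest x, tie lowest y): (-8, 9). Wrap until returning to start. Resulting hull: (-8, 9), (-6, -4), (-5, -10), (6, -9), (6, -1).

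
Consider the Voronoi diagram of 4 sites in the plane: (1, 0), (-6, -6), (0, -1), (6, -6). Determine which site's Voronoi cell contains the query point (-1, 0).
Nearest site = (0, -1)

The Voronoi cell of site s contains exactly those query points closer to s than to any other site. Compute squared distances from q = (-1, 0) to each site:
  (0 − -1)² + (-1 − 0)² = 2
  (1 − -1)² + (0 − 0)² = 4
  (-6 − -1)² + (-6 − 0)² = 61
  (6 − -1)² + (-6 − 0)² = 85
Minimum is attained by (0, -1), so q lies in its Voronoi cell.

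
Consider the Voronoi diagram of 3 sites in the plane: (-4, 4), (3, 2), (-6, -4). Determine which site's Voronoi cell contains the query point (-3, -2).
Nearest site = (-6, -4)

The Voronoi cell of site s contains exactly those query points closer to s than to any other site. Compute squared distances from q = (-3, -2) to each site:
  (-6 − -3)² + (-4 − -2)² = 13
  (-4 − -3)² + (4 − -2)² = 37
  (3 − -3)² + (2 − -2)² = 52
Minimum is attained by (-6, -4), so q lies in its Voronoi cell.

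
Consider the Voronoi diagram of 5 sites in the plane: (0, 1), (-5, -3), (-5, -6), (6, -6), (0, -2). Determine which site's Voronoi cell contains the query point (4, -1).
Nearest site = (0, -2)

The Voronoi cell of site s contains exactly those query points closer to s than to any other site. Compute squared distances from q = (4, -1) to each site:
  (0 − 4)² + (-2 − -1)² = 17
  (0 − 4)² + (1 − -1)² = 20
  (6 − 4)² + (-6 − -1)² = 29
  (-5 − 4)² + (-3 − -1)² = 85
  (-5 − 4)² + (-6 − -1)² = 106
Minimum is attained by (0, -2), so q lies in its Voronoi cell.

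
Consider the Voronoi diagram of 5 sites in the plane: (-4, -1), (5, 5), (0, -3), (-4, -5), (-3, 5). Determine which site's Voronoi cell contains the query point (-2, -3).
Nearest site = (0, -3)

The Voronoi cell of site s contains exactly those query points closer to s than to any other site. Compute squared distances from q = (-2, -3) to each site:
  (0 − -2)² + (-3 − -3)² = 4
  (-4 − -2)² + (-5 − -3)² = 8
  (-4 − -2)² + (-1 − -3)² = 8
  (-3 − -2)² + (5 − -3)² = 65
  (5 − -2)² + (5 − -3)² = 113
Minimum is attained by (0, -3), so q lies in its Voronoi cell.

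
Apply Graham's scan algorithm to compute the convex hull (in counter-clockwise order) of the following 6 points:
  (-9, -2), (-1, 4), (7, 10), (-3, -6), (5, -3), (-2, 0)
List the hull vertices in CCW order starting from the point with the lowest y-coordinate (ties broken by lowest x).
Hull (CCW) = [(-3, -6), (5, -3), (7, 10), (-9, -2)]

Graham scan procedure:
  1. Find the pivot p₀ = point with lowest y (tie → lowest x): (-3, -6).
  2. Sort the remaining points by polar angle around p₀.
  3. Walk through sorted points, maintaining a stack; pop the top while the last three entries make a non-left turn (cross product ≤ 0).
  4. Final stack is the convex hull in CCW order: (-3, -6), (5, -3), (7, 10), (-9, -2).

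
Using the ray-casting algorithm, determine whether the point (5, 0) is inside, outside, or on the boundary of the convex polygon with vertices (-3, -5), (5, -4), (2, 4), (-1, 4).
The point (5, 0) lies strictly outside the polygon

Cast a horizontal ray to the right from the query point and count how many polygon edges it crosses (each edge strictly once or zero times, handled with the usual half-open convention). 
Parity of crossings → even ⇒ outside.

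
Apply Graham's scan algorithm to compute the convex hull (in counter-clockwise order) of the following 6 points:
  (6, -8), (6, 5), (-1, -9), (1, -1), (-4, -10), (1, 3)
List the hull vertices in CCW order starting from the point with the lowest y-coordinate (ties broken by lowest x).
Hull (CCW) = [(-4, -10), (6, -8), (6, 5), (1, 3)]

Graham scan procedure:
  1. Find the pivot p₀ = point with lowest y (tie → lowest x): (-4, -10).
  2. Sort the remaining points by polar angle around p₀.
  3. Walk through sorted points, maintaining a stack; pop the top while the last three entries make a non-left turn (cross product ≤ 0).
  4. Final stack is the convex hull in CCW order: (-4, -10), (6, -8), (6, 5), (1, 3).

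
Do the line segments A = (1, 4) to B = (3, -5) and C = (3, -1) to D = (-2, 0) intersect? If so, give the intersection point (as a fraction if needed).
Yes; intersection at (89/43, -35/43) (t = 23/43 on AB, s = 8/43 on CD)

Parametrize AB as A + t(B − A) = (1 + 2 t, 4 + -9 t) and CD as C + s(D − C) = (3 + -5 s, -1 + 1 s). Solve the linear system for (t, s). Determinant = 43 ≠ 0, so a unique intersection of the containing lines exists. Solution: t = 23/43, s = 8/43 — both in [0, 1], so the segments cross. Intersection point: (89/43, -35/43).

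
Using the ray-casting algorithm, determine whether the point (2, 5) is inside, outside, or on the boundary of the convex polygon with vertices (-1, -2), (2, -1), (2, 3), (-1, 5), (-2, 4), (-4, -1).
The point (2, 5) lies strictly outside the polygon

Cast a horizontal ray to the right from the query point and count how many polygon edges it crosses (each edge strictly once or zero times, handled with the usual half-open convention). 
Parity of crossings → even ⇒ outside.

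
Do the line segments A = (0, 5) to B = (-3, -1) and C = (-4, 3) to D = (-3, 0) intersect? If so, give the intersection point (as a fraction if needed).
No (intersection of containing lines falls outside at least one segment)

Parametrize and solve: t = 14/15, s = 6/5. At least one of these is outside [0, 1], so the segments do not intersect.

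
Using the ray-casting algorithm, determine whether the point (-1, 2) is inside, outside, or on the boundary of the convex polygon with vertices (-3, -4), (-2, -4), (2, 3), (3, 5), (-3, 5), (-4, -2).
The point (-1, 2) lies strictly inside the polygon

Cast a horizontal ray to the right from the query point and count how many polygon edges it crosses (each edge strictly once or zero times, handled with the usual half-open convention). 
Parity of crossings → odd ⇒ inside.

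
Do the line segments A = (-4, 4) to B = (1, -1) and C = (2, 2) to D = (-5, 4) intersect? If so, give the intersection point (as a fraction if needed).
Yes; intersection at (-18/5, 18/5) (t = 2/25 on AB, s = 4/5 on CD)

Parametrize AB as A + t(B − A) = (-4 + 5 t, 4 + -5 t) and CD as C + s(D − C) = (2 + -7 s, 2 + 2 s). Solve the linear system for (t, s). Determinant = 25 ≠ 0, so a unique intersection of the containing lines exists. Solution: t = 2/25, s = 4/5 — both in [0, 1], so the segments cross. Intersection point: (-18/5, 18/5).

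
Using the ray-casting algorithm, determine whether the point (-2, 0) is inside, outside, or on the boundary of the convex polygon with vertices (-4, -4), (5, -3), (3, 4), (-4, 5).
The point (-2, 0) lies strictly inside the polygon

Cast a horizontal ray to the right from the query point and count how many polygon edges it crosses (each edge strictly once or zero times, handled with the usual half-open convention). 
Parity of crossings → odd ⇒ inside.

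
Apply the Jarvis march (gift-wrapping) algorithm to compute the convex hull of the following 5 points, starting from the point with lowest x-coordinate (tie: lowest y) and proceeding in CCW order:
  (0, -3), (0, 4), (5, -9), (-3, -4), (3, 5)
Hull (CCW) = [(-3, -4), (5, -9), (3, 5), (0, 4)]

Jarvis march: at each step, from the current hull vertex p, select the next vertex q as the point such that every other point lies strictly to the left of (or on) the directed line p → q. (Equivalently: for every other point r, the cross product (q − p) × (r − p) ≥ 0.)
Starting point (lowest x, tie lowest y): (-3, -4). Wrap until returning to start. Resulting hull: (-3, -4), (5, -9), (3, 5), (0, 4).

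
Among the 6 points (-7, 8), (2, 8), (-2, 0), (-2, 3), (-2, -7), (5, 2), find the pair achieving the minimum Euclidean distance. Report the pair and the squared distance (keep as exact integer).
Pair = ((-2, 0), (-2, 3)); squared distance = 9

Compute all C(6, 2) = 15 pairwise squared distances (x_i − x_j)² + (y_i − y_j)². The minimum is 9, attained by the pair ((-2, 0), (-2, 3)).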